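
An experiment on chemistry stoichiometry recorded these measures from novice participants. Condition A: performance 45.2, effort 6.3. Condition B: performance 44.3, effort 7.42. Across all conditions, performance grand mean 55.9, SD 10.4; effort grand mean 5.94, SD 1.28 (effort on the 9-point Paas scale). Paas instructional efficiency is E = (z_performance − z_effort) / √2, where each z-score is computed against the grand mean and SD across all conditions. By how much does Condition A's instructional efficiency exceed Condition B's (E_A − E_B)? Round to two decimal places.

0.68

Condition A: z_P = (45.2 − 55.9)/10.4 = -1.0288; z_E = (6.3 − 5.94)/1.28 = 0.2812; E_A = (-1.0288 − 0.2812)/√2 = -0.9263.
Condition B: z_P = (44.3 − 55.9)/10.4 = -1.1154; z_E = (7.42 − 5.94)/1.28 = 1.1562; E_B = (-1.1154 − 1.1562)/√2 = -1.6063.
E_A − E_B = -0.9263 − (-1.6063) = 0.6800 ≈ 0.68.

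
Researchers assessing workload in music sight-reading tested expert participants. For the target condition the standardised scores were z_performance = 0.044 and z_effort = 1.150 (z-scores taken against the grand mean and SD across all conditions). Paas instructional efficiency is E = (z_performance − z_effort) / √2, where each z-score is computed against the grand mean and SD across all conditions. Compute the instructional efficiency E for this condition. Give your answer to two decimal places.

z_P − z_E = 0.044 − 1.150 = -1.1060.
E = -1.1060 / √2 = -1.1060 / 1.41421 = -0.7821 ≈ -0.78.

-0.78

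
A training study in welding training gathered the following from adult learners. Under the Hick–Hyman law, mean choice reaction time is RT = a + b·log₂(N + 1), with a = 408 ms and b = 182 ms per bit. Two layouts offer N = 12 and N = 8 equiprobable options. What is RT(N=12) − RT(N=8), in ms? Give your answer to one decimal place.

RT(12) = 408 + 182·log₂(13) = 408 + 182·3.7004 = 1081.4728 ms.
RT(8) = 408 + 182·log₂(9) = 408 + 182·3.1699 = 984.9218 ms.
Difference = 1081.4728 − 984.9218 = 96.5510 ≈ 96.6 ms.

96.6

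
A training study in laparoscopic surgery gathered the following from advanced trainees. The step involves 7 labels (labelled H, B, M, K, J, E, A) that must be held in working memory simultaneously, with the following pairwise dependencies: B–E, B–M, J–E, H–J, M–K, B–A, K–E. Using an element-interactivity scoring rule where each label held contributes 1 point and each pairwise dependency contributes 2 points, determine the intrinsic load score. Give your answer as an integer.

21

Count of labels held simultaneously: 7.
Count of pairwise dependencies listed: 7.
Element contribution: 7 × 1 = 7.
Interaction contribution: 7 × 2 = 14.
Intrinsic load = 7 + 14 = 21.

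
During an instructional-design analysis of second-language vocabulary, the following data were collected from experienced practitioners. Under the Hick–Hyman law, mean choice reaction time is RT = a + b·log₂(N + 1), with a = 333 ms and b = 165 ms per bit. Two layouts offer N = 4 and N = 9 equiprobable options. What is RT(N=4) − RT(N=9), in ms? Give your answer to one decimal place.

-165.0

RT(4) = 333 + 165·log₂(5) = 333 + 165·2.3219 = 716.1135 ms.
RT(9) = 333 + 165·log₂(10) = 333 + 165·3.3219 = 881.1135 ms.
Difference = 716.1135 − 881.1135 = -165.0000 ≈ -165.0 ms.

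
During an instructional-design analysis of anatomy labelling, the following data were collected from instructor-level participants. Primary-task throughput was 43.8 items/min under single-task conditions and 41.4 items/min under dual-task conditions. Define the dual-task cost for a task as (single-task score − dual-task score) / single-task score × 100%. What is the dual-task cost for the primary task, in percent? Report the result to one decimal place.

Cost = (43.8 − 41.4) / 43.8 × 100%
     = 2.4000 / 43.8 × 100% = 5.4795%.
≈ 5.5%.

5.5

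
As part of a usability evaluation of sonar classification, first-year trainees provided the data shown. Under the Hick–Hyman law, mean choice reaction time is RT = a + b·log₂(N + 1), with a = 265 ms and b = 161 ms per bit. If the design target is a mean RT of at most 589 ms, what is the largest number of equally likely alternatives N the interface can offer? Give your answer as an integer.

3

Set 265 + 161·log₂(N + 1) ≤ 589.
log₂(N + 1) ≤ (589 − 265) / 161 = 2.0124.
N + 1 ≤ 2^2.0124 = 4.0345.
N ≤ 3.0345, so the largest integer N is 3.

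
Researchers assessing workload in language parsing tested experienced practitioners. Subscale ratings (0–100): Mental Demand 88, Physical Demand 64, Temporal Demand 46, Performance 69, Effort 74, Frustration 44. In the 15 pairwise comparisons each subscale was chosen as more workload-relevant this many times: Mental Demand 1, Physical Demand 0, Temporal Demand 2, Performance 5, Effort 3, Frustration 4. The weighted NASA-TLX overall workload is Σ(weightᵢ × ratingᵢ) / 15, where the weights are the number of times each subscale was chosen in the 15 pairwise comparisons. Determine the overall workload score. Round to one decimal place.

61.5

The tallies are the weights (they sum to 15).
Weighted sum = 1·88 + 0·64 + 2·46 + 5·69 + 3·74 + 4·44
            = 88 + 0 + 92 + 345 + 222 + 176 = 923.
Overall workload = 923 / 15 = 61.5333 ≈ 61.5.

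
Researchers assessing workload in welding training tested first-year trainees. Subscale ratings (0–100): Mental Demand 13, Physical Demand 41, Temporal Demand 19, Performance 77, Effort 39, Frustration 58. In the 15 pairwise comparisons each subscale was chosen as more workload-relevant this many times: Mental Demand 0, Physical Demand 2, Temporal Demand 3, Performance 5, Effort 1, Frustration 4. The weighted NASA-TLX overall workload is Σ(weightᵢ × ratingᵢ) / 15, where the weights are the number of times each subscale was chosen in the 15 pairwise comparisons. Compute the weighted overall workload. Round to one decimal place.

The tallies are the weights (they sum to 15).
Weighted sum = 0·13 + 2·41 + 3·19 + 5·77 + 1·39 + 4·58
            = 0 + 82 + 57 + 385 + 39 + 232 = 795.
Overall workload = 795 / 15 = 53.0000 ≈ 53.0.

53.0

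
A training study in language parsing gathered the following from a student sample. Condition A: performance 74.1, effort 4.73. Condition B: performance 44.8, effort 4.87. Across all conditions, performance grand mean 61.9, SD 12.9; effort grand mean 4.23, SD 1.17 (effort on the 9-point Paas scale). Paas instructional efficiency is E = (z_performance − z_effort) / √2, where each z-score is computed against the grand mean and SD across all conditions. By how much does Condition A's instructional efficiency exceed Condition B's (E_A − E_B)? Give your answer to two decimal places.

Condition A: z_P = (74.1 − 61.9)/12.9 = 0.9457; z_E = (4.73 − 4.23)/1.17 = 0.4274; E_A = (0.9457 − 0.4274)/√2 = 0.3665.
Condition B: z_P = (44.8 − 61.9)/12.9 = -1.3256; z_E = (4.87 − 4.23)/1.17 = 0.5470; E_B = (-1.3256 − 0.5470)/√2 = -1.3241.
E_A − E_B = 0.3665 − (-1.3241) = 1.6906 ≈ 1.69.

1.69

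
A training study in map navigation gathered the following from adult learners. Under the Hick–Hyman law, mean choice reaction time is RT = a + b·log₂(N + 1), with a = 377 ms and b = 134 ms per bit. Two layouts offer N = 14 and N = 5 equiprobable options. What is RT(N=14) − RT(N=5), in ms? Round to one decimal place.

RT(14) = 377 + 134·log₂(15) = 377 + 134·3.9069 = 900.5246 ms.
RT(5) = 377 + 134·log₂(6) = 377 + 134·2.5850 = 723.3900 ms.
Difference = 900.5246 − 723.3900 = 177.1346 ≈ 177.1 ms.

177.1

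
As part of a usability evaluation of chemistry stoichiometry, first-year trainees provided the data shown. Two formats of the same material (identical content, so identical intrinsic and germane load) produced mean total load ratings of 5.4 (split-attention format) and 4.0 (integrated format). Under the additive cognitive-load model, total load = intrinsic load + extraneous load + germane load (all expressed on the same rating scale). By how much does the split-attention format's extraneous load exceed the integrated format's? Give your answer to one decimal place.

Intrinsic and germane load are equal across formats, so the difference in total load equals the difference in extraneous load.
Extraneous-load difference = 5.4 − 4.0 = 1.4.

1.4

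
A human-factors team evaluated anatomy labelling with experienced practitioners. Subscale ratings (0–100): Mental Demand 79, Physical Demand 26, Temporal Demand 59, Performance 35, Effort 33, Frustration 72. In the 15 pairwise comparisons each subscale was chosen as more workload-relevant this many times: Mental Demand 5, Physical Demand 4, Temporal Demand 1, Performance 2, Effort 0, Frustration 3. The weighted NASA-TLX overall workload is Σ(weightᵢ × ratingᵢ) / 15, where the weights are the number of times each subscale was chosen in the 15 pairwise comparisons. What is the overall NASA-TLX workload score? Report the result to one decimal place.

56.3

The tallies are the weights (they sum to 15).
Weighted sum = 5·79 + 4·26 + 1·59 + 2·35 + 0·33 + 3·72
            = 395 + 104 + 59 + 70 + 0 + 216 = 844.
Overall workload = 844 / 15 = 56.2667 ≈ 56.3.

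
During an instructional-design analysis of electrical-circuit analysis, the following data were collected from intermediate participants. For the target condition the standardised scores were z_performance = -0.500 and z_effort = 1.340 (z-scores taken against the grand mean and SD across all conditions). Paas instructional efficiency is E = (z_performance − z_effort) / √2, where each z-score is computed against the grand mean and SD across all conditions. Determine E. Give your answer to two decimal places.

z_P − z_E = -0.500 − 1.340 = -1.8400.
E = -1.8400 / √2 = -1.8400 / 1.41421 = -1.3011 ≈ -1.30.

-1.30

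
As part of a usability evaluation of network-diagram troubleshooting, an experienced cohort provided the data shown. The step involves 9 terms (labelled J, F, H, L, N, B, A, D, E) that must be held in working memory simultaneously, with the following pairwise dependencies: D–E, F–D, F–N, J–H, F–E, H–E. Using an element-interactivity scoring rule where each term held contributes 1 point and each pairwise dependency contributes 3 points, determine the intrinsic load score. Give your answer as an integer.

27

Count of terms held simultaneously: 9.
Count of pairwise dependencies listed: 6.
Element contribution: 9 × 1 = 9.
Interaction contribution: 6 × 3 = 18.
Intrinsic load = 9 + 18 = 27.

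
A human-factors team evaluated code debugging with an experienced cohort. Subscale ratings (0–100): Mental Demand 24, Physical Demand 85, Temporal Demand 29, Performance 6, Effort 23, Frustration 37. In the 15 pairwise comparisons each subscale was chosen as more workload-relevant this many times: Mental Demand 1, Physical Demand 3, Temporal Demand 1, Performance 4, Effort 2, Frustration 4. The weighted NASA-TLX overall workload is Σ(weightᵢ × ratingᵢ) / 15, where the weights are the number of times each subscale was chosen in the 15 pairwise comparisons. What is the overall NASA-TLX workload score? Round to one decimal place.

35.1

The tallies are the weights (they sum to 15).
Weighted sum = 1·24 + 3·85 + 1·29 + 4·6 + 2·23 + 4·37
            = 24 + 255 + 29 + 24 + 46 + 148 = 526.
Overall workload = 526 / 15 = 35.0667 ≈ 35.1.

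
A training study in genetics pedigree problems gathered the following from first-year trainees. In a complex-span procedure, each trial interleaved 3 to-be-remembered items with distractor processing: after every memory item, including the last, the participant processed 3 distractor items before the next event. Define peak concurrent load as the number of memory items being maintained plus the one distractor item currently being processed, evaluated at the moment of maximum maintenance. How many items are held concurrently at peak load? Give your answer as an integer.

Maintenance is greatest during the distractor(s) after memory item 3: all 3 memory items are being held.
One distractor item is concurrently being processed.
Peak concurrent load = 3 + 1 = 4 items.

4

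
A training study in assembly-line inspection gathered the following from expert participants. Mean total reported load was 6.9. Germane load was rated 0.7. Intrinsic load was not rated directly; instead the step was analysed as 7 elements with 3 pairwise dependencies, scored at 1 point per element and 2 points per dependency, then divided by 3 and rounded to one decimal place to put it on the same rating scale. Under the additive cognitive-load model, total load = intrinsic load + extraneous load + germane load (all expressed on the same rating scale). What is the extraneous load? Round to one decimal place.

Intrinsic (element-interactivity): (7 × 1 + 3 × 2) / 3 = 13 / 3 = 4.3333 → 4.3.
extraneous load = total − intrinsic − germane
             = 6.9 − 4.3 − 0.7 = 1.9.

1.9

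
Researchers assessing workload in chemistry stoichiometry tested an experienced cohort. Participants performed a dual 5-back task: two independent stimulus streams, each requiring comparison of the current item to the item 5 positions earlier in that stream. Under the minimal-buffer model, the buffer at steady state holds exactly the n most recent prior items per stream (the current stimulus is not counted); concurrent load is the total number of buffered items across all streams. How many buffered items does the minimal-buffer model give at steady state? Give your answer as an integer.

10

Each stream's buffer holds its 5 most recent prior items.
Two independent streams: 2 × 5 = 10 buffered items at steady state.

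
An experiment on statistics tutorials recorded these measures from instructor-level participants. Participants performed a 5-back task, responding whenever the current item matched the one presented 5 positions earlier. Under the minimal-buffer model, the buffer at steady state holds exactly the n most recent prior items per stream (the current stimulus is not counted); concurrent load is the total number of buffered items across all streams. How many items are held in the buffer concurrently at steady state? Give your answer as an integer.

The buffer holds the 5 most recent prior items.
Steady-state concurrent load = 5 items.

5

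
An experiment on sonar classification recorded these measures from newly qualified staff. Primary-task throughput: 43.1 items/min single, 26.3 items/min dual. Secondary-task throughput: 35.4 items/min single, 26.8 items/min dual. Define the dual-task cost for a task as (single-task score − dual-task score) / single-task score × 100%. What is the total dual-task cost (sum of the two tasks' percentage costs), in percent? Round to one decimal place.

63.3

Primary cost = (43.1 − 26.3) / 43.1 × 100% = 38.9791%.
Secondary cost = (35.4 − 26.8) / 35.4 × 100% = 24.2938%.
Total = 38.9791% + 24.2938% = 63.2729% ≈ 63.3%.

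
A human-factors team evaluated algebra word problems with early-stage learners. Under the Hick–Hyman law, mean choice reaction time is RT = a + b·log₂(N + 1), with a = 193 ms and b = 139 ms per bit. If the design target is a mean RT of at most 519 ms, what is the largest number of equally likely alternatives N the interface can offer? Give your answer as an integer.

Set 193 + 139·log₂(N + 1) ≤ 519.
log₂(N + 1) ≤ (519 − 193) / 139 = 2.3453.
N + 1 ≤ 2^2.3453 = 5.0817.
N ≤ 4.0817, so the largest integer N is 4.

4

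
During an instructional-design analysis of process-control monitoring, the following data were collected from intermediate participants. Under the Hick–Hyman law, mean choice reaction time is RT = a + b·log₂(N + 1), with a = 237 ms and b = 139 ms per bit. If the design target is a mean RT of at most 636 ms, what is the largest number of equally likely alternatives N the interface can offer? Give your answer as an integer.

Set 237 + 139·log₂(N + 1) ≤ 636.
log₂(N + 1) ≤ (636 − 237) / 139 = 2.8705.
N + 1 ≤ 2^2.8705 = 7.3132.
N ≤ 6.3132, so the largest integer N is 6.

6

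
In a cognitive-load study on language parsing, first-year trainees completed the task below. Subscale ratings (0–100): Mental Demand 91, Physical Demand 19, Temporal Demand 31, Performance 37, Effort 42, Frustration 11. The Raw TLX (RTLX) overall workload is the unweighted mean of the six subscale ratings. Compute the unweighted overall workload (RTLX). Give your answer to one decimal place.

38.5

Sum of ratings = 91 + 19 + 31 + 37 + 42 + 11 = 231.
RTLX = 231 / 6 = 38.5000 ≈ 38.5.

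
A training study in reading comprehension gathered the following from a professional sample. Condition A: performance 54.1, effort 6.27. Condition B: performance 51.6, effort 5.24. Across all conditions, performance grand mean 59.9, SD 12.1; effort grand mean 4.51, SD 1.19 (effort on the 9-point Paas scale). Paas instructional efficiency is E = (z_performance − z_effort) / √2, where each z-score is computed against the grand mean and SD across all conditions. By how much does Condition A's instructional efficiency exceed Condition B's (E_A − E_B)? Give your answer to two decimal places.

-0.47

Condition A: z_P = (54.1 − 59.9)/12.1 = -0.4793; z_E = (6.27 − 4.51)/1.19 = 1.4790; E_A = (-0.4793 − 1.4790)/√2 = -1.3847.
Condition B: z_P = (51.6 − 59.9)/12.1 = -0.6860; z_E = (5.24 − 4.51)/1.19 = 0.6134; E_B = (-0.6860 − 0.6134)/√2 = -0.9188.
E_A − E_B = -1.3847 − (-0.9188) = -0.4659 ≈ -0.47.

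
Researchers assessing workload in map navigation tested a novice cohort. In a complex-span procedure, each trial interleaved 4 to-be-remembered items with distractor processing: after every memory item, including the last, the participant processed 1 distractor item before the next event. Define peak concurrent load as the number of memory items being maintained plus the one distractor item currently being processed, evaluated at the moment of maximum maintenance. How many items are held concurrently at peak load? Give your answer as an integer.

5

Maintenance is greatest during the distractor(s) after memory item 4: all 4 memory items are being held.
One distractor item is concurrently being processed.
Peak concurrent load = 4 + 1 = 5 items.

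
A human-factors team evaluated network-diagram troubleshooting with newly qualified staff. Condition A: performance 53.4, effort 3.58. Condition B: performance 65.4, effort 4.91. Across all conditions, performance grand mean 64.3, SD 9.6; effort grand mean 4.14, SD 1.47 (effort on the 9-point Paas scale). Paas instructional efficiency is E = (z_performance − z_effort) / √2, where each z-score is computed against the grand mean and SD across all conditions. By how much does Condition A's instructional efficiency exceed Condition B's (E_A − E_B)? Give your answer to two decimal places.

-0.24

Condition A: z_P = (53.4 − 64.3)/9.6 = -1.1354; z_E = (3.58 − 4.14)/1.47 = -0.3810; E_A = (-1.1354 − (-0.3810))/√2 = -0.5334.
Condition B: z_P = (65.4 − 64.3)/9.6 = 0.1146; z_E = (4.91 − 4.14)/1.47 = 0.5238; E_B = (0.1146 − 0.5238)/√2 = -0.2893.
E_A − E_B = -0.5334 − (-0.2893) = -0.2441 ≈ -0.24.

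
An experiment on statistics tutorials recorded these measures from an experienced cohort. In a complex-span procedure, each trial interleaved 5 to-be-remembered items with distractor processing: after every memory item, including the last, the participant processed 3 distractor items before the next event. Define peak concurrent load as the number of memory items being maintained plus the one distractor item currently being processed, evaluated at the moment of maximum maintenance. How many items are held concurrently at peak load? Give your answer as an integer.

6

Maintenance is greatest during the distractor(s) after memory item 5: all 5 memory items are being held.
One distractor item is concurrently being processed.
Peak concurrent load = 5 + 1 = 6 items.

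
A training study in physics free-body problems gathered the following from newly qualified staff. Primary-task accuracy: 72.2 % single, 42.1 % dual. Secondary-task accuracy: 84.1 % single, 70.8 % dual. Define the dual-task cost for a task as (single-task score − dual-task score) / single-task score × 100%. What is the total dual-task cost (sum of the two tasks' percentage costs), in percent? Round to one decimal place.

Primary cost = (72.2 − 42.1) / 72.2 × 100% = 41.6898%.
Secondary cost = (84.1 − 70.8) / 84.1 × 100% = 15.8145%.
Total = 41.6898% + 15.8145% = 57.5043% ≈ 57.5%.

57.5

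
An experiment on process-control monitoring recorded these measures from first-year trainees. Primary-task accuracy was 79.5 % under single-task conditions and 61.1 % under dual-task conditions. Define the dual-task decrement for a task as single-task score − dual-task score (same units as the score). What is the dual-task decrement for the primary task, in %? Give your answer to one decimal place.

18.4

Decrement = 79.5 − 61.1 = 18.4000 % ≈ 18.4 %.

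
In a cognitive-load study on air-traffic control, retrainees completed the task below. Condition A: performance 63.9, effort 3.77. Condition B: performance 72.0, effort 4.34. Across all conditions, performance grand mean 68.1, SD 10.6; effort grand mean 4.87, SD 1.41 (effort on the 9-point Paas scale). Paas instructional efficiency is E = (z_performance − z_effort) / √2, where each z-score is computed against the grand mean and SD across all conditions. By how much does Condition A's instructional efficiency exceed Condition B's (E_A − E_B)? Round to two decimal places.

Condition A: z_P = (63.9 − 68.1)/10.6 = -0.3962; z_E = (3.77 − 4.87)/1.41 = -0.7801; E_A = (-0.3962 − (-0.7801))/√2 = 0.2715.
Condition B: z_P = (72.0 − 68.1)/10.6 = 0.3679; z_E = (4.34 − 4.87)/1.41 = -0.3759; E_B = (0.3679 − (-0.3759))/√2 = 0.5259.
E_A − E_B = 0.2715 − 0.5259 = -0.2544 ≈ -0.25.

-0.25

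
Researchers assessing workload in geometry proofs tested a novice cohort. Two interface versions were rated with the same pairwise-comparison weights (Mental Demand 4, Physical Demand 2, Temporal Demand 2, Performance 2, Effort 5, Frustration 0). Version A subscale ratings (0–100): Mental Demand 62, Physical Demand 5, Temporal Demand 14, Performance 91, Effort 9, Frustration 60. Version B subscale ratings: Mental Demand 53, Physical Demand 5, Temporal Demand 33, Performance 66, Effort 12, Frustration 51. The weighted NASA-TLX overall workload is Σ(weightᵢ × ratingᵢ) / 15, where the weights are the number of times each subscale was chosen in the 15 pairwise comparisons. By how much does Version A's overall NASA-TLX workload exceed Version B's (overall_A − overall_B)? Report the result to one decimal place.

2.2

Version A weighted sum = 4·62 + 2·5 + 2·14 + 2·91 + 5·9 + 0·60 = 248 + 10 + 28 + 182 + 45 + 0 = 513; overall_A = 513/15 = 34.2000.
Version B weighted sum = 4·53 + 2·5 + 2·33 + 2·66 + 5·12 + 0·51 = 212 + 10 + 66 + 132 + 60 + 0 = 480; overall_B = 480/15 = 32.0000.
Difference = 34.2000 − 32.0000 = 2.2000 ≈ 2.2.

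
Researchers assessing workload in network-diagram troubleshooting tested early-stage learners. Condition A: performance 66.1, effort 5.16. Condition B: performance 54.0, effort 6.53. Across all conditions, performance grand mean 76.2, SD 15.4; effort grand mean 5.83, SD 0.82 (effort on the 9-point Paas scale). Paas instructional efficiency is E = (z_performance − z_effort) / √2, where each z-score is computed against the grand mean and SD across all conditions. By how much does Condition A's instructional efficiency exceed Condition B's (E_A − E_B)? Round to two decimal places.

Condition A: z_P = (66.1 − 76.2)/15.4 = -0.6558; z_E = (5.16 − 5.83)/0.82 = -0.8171; E_A = (-0.6558 − (-0.8171))/√2 = 0.1141.
Condition B: z_P = (54.0 − 76.2)/15.4 = -1.4416; z_E = (6.53 − 5.83)/0.82 = 0.8537; E_B = (-1.4416 − 0.8537)/√2 = -1.6230.
E_A − E_B = 0.1141 − (-1.6230) = 1.7371 ≈ 1.74.

1.74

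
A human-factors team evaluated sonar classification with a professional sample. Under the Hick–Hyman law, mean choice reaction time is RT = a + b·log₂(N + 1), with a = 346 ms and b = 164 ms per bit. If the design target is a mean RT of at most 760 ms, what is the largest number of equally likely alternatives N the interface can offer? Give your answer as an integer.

Set 346 + 164·log₂(N + 1) ≤ 760.
log₂(N + 1) ≤ (760 − 346) / 164 = 2.5244.
N + 1 ≤ 2^2.5244 = 5.7533.
N ≤ 4.7533, so the largest integer N is 4.

4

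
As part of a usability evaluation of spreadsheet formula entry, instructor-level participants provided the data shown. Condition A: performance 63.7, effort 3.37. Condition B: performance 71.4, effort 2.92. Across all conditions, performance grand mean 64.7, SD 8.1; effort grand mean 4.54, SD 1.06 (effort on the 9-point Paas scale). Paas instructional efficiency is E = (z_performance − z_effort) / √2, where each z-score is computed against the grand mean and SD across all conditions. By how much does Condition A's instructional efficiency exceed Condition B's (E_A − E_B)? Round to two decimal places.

-0.97

Condition A: z_P = (63.7 − 64.7)/8.1 = -0.1235; z_E = (3.37 − 4.54)/1.06 = -1.1038; E_A = (-0.1235 − (-1.1038))/√2 = 0.6932.
Condition B: z_P = (71.4 − 64.7)/8.1 = 0.8272; z_E = (2.92 − 4.54)/1.06 = -1.5283; E_B = (0.8272 − (-1.5283))/√2 = 1.6656.
E_A − E_B = 0.6932 − 1.6656 = -0.9724 ≈ -0.97.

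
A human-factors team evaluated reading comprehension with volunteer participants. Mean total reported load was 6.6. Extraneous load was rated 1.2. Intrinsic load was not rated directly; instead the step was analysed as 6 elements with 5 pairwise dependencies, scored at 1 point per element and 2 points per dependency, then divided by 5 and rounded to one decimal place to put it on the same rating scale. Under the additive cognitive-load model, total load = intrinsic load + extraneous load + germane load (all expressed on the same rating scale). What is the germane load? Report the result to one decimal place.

Intrinsic (element-interactivity): (6 × 1 + 5 × 2) / 5 = 16 / 5 = 3.2000 → 3.2.
germane load = total − intrinsic − extraneous
             = 6.6 − 3.2 − 1.2 = 2.2.

2.2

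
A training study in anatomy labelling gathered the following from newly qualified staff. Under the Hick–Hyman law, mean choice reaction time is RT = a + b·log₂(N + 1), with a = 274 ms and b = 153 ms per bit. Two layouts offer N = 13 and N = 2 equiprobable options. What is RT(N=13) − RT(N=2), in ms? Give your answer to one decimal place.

RT(13) = 274 + 153·log₂(14) = 274 + 153·3.8074 = 856.5322 ms.
RT(2) = 274 + 153·log₂(3) = 274 + 153·1.5850 = 516.5050 ms.
Difference = 856.5322 − 516.5050 = 340.0272 ≈ 340.0 ms.

340.0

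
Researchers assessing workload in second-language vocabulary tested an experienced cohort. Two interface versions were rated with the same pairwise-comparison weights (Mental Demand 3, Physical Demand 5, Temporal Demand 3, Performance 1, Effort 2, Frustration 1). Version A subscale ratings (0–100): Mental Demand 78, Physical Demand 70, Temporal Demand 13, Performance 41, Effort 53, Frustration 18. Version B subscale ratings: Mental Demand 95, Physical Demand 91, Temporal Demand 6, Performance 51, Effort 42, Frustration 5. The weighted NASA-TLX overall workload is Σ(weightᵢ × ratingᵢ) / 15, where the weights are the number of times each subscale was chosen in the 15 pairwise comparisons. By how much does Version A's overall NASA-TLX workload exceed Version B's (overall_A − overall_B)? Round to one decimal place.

-7.3

Version A weighted sum = 3·78 + 5·70 + 3·13 + 1·41 + 2·53 + 1·18 = 234 + 350 + 39 + 41 + 106 + 18 = 788; overall_A = 788/15 = 52.5333.
Version B weighted sum = 3·95 + 5·91 + 3·6 + 1·51 + 2·42 + 1·5 = 285 + 455 + 18 + 51 + 84 + 5 = 898; overall_B = 898/15 = 59.8667.
Difference = 52.5333 − 59.8667 = -7.3334 ≈ -7.3.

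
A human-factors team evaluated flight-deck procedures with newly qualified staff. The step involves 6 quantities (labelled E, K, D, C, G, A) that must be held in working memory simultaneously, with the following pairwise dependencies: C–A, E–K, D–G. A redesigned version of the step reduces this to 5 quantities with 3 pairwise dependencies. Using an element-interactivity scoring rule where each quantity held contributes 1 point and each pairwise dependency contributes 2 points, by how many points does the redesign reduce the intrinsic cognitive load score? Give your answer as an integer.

Original: 6 × 1 + 3 × 2 = 6 + 6 = 12.
Redesigned: 5 × 1 + 3 × 2 = 5 + 6 = 11.
Reduction = 12 − 11 = 1.

1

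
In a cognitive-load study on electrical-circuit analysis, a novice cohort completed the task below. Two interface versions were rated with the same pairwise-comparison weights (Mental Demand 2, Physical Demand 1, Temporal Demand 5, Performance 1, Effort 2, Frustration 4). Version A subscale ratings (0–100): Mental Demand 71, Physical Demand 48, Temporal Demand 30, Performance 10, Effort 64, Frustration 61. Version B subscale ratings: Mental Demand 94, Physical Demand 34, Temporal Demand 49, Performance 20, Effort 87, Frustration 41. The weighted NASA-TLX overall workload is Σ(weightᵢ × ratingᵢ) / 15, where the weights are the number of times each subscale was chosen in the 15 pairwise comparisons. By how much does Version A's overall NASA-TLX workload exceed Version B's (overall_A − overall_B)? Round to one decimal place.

Version A weighted sum = 2·71 + 1·48 + 5·30 + 1·10 + 2·64 + 4·61 = 142 + 48 + 150 + 10 + 128 + 244 = 722; overall_A = 722/15 = 48.1333.
Version B weighted sum = 2·94 + 1·34 + 5·49 + 1·20 + 2·87 + 4·41 = 188 + 34 + 245 + 20 + 174 + 164 = 825; overall_B = 825/15 = 55.0000.
Difference = 48.1333 − 55.0000 = -6.8667 ≈ -6.9.

-6.9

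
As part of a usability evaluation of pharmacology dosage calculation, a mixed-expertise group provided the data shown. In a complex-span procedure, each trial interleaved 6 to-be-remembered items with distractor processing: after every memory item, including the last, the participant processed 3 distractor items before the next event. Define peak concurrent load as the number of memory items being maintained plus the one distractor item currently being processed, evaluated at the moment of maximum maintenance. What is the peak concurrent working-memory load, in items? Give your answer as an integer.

7

Maintenance is greatest during the distractor(s) after memory item 6: all 6 memory items are being held.
One distractor item is concurrently being processed.
Peak concurrent load = 6 + 1 = 7 items.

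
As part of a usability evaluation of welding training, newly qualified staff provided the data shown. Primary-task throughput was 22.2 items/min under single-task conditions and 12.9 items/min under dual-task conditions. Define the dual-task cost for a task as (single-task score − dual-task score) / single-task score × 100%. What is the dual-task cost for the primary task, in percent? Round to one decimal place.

Cost = (22.2 − 12.9) / 22.2 × 100%
     = 9.3000 / 22.2 × 100% = 41.8919%.
≈ 41.9%.

41.9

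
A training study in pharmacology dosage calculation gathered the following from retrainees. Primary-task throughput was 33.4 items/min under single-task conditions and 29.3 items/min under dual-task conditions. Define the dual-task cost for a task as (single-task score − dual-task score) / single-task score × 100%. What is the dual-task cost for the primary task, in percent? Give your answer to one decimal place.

12.3

Cost = (33.4 − 29.3) / 33.4 × 100%
     = 4.1000 / 33.4 × 100% = 12.2754%.
≈ 12.3%.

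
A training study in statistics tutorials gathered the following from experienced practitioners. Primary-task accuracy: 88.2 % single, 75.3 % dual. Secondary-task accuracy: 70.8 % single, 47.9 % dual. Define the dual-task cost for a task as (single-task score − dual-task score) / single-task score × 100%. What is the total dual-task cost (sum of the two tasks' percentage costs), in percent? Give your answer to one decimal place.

Primary cost = (88.2 − 75.3) / 88.2 × 100% = 14.6259%.
Secondary cost = (70.8 − 47.9) / 70.8 × 100% = 32.3446%.
Total = 14.6259% + 32.3446% = 46.9705% ≈ 47.0%.

47.0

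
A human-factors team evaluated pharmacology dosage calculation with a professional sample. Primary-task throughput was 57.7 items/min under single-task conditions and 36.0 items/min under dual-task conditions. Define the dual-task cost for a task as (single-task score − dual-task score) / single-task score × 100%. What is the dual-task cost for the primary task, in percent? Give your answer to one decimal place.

Cost = (57.7 − 36.0) / 57.7 × 100%
     = 21.7000 / 57.7 × 100% = 37.6083%.
≈ 37.6%.

37.6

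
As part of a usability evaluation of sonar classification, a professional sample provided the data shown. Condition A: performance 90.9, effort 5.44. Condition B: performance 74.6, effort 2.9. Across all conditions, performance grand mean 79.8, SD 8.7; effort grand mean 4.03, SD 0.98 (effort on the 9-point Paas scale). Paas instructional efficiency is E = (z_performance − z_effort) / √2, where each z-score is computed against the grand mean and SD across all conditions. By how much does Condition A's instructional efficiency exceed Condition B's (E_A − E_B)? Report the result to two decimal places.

Condition A: z_P = (90.9 − 79.8)/8.7 = 1.2759; z_E = (5.44 − 4.03)/0.98 = 1.4388; E_A = (1.2759 − 1.4388)/√2 = -0.1152.
Condition B: z_P = (74.6 − 79.8)/8.7 = -0.5977; z_E = (2.9 − 4.03)/0.98 = -1.1531; E_B = (-0.5977 − (-1.1531))/√2 = 0.3927.
E_A − E_B = -0.1152 − 0.3927 = -0.5079 ≈ -0.51.

-0.51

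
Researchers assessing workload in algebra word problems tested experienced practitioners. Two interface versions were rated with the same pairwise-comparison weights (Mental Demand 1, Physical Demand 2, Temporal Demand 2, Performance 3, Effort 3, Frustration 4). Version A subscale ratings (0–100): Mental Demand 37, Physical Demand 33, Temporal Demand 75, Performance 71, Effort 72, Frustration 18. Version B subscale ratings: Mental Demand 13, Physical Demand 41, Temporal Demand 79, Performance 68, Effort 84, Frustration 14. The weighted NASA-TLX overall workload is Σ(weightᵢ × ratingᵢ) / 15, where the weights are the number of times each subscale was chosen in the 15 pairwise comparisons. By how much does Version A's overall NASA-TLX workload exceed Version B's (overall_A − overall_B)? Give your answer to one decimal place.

Version A weighted sum = 1·37 + 2·33 + 2·75 + 3·71 + 3·72 + 4·18 = 37 + 66 + 150 + 213 + 216 + 72 = 754; overall_A = 754/15 = 50.2667.
Version B weighted sum = 1·13 + 2·41 + 2·79 + 3·68 + 3·84 + 4·14 = 13 + 82 + 158 + 204 + 252 + 56 = 765; overall_B = 765/15 = 51.0000.
Difference = 50.2667 − 51.0000 = -0.7333 ≈ -0.7.

-0.7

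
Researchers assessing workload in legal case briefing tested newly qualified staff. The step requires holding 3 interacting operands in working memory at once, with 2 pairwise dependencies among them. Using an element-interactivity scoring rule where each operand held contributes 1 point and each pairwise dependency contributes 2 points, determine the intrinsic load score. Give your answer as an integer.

7

Element contribution: 3 × 1 = 3.
Interaction contribution: 2 × 2 = 4.
Intrinsic load = 3 + 4 = 7.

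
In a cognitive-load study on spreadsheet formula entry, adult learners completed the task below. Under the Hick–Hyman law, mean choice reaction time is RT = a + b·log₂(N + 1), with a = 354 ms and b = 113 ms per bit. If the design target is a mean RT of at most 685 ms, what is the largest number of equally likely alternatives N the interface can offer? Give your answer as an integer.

6

Set 354 + 113·log₂(N + 1) ≤ 685.
log₂(N + 1) ≤ (685 − 354) / 113 = 2.9292.
N + 1 ≤ 2^2.9292 = 7.6169.
N ≤ 6.6169, so the largest integer N is 6.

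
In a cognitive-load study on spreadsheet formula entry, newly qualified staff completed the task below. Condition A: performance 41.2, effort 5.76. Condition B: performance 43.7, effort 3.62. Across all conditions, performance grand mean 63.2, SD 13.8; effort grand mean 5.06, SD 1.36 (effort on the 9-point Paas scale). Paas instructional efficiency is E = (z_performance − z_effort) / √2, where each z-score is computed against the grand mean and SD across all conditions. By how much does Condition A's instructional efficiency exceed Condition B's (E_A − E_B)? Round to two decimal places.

Condition A: z_P = (41.2 − 63.2)/13.8 = -1.5942; z_E = (5.76 − 5.06)/1.36 = 0.5147; E_A = (-1.5942 − 0.5147)/√2 = -1.4912.
Condition B: z_P = (43.7 − 63.2)/13.8 = -1.4130; z_E = (3.62 − 5.06)/1.36 = -1.0588; E_B = (-1.4130 − (-1.0588))/√2 = -0.2505.
E_A − E_B = -1.4912 − (-0.2505) = -1.2407 ≈ -1.24.

-1.24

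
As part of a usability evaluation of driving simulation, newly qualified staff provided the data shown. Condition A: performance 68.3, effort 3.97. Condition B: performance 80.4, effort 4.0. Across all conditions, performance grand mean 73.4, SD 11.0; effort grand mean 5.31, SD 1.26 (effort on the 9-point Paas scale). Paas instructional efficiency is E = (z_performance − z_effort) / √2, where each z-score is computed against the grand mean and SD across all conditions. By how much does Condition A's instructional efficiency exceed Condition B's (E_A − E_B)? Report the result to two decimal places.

Condition A: z_P = (68.3 − 73.4)/11.0 = -0.4636; z_E = (3.97 − 5.31)/1.26 = -1.0635; E_A = (-0.4636 − (-1.0635))/√2 = 0.4242.
Condition B: z_P = (80.4 − 73.4)/11.0 = 0.6364; z_E = (4.0 − 5.31)/1.26 = -1.0397; E_B = (0.6364 − (-1.0397))/√2 = 1.1852.
E_A − E_B = 0.4242 − 1.1852 = -0.7610 ≈ -0.76.

-0.76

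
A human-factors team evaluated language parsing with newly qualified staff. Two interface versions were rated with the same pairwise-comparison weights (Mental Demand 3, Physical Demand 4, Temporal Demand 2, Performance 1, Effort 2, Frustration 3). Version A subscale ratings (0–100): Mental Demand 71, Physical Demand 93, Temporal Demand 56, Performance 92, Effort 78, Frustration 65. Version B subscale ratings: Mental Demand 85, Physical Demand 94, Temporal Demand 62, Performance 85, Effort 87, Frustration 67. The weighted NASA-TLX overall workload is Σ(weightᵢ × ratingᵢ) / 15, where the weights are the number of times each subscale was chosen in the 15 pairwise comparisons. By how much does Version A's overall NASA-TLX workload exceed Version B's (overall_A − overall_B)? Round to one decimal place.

Version A weighted sum = 3·71 + 4·93 + 2·56 + 1·92 + 2·78 + 3·65 = 213 + 372 + 112 + 92 + 156 + 195 = 1140; overall_A = 1140/15 = 76.0000.
Version B weighted sum = 3·85 + 4·94 + 2·62 + 1·85 + 2·87 + 3·67 = 255 + 376 + 124 + 85 + 174 + 201 = 1215; overall_B = 1215/15 = 81.0000.
Difference = 76.0000 − 81.0000 = -5.0000 ≈ -5.0.

-5.0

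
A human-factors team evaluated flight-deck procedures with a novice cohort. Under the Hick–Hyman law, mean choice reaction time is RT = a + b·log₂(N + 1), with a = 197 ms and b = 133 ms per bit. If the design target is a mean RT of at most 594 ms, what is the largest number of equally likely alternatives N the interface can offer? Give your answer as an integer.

6

Set 197 + 133·log₂(N + 1) ≤ 594.
log₂(N + 1) ≤ (594 − 197) / 133 = 2.9850.
N + 1 ≤ 2^2.9850 = 7.9173.
N ≤ 6.9173, so the largest integer N is 6.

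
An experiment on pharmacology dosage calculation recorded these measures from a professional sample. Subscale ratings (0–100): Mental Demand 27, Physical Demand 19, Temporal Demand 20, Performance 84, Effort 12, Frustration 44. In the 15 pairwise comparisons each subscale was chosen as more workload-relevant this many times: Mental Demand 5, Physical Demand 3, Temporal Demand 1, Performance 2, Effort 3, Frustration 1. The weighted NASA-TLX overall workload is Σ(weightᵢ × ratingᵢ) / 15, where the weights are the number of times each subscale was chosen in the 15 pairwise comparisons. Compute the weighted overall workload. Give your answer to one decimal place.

30.7

The tallies are the weights (they sum to 15).
Weighted sum = 5·27 + 3·19 + 1·20 + 2·84 + 3·12 + 1·44
            = 135 + 57 + 20 + 168 + 36 + 44 = 460.
Overall workload = 460 / 15 = 30.6667 ≈ 30.7.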